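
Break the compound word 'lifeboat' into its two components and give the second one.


Split 'lifeboat' into 'life' + 'boat'. The second part is 'boat'.

boat


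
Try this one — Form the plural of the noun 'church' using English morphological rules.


Apply rule: Add -es (sibilant/fricative ending). 'church' becomes 'churches'.

churches


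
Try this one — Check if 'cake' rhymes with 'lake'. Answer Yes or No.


Rime (stressed vowel + following sounds) of 'cake': -ake = /eɪk/
Rime of 'lake': -ake = /eɪk/
/eɪk/ and /eɪk/ are the same ending sound, so the words rhyme.

Yes


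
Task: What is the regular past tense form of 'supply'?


Apply rule: Change -y to -ied. 'supply' becomes 'supplied'.

supplied


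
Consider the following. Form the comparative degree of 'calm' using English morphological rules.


Apply comparative formation (add -er): 'calm' -> 'calmer'.

calmer


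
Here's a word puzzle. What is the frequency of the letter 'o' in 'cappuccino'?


Letter 'o' in 'cappuccino': found at position(s) 10 = 1 occurrence(s).

1


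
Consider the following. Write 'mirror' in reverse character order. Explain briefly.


Reverse 'mirror' character by character: 'rorrim'.

rorrim


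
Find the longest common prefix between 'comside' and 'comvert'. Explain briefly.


Compare from the start: 3 characters match: 'com'. Mismatch at position 4: 's' vs 'v'.

com


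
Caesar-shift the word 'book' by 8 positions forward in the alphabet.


Shift each letter by 8: b -> j, o -> w, o -> w, k -> s. Result: 'jwws'.

jwws


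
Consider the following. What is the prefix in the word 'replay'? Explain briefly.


The word 'replay' = 're' (prefix) + 'play' (root). The prefix is 're'.

re


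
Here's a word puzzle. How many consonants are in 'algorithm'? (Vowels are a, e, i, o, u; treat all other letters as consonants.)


Consonants in 'algorithm': l, g, r, t, h, m = 6 consonants.

6


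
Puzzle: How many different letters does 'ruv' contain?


Unique letters in 'ruv': {r, u, v} = 3 distinct letters.

3


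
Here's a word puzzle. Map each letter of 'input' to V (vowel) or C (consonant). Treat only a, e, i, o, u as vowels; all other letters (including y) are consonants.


Letter mapping: i = V, n = C, p = C, u = V, t = C.

VCCVC


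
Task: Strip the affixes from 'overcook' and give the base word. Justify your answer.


Remove prefix 'over' from 'overcook' to get root 'cook'.

cook


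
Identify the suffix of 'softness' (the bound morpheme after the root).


The word 'softness' = 'soft' (root) + '-ness' (suffix). The suffix is '-ness'.

ness


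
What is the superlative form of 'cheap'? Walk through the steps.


Apply superlative formation (add -est): 'cheap' -> 'cheapest'.

cheapest


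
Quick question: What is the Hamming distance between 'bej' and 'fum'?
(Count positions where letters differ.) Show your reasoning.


Alignment:
Position 1: 'b' vs 'f' = DIFFER
Position 2: 'e' vs 'u' = DIFFER
Position 3: 'j' vs 'm' = DIFFER
Total differences: 3

3


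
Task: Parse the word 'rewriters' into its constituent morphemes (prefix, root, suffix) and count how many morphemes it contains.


Step 1: Identify prefix: 're' (meaning: again)
Step 2: Identify root: 'write'
Step 3: Identify suffix(es): 'er, s'
Decomposition: re- (prefix: again) + write (root) + -er (suffix: one who) + -s (plural)
Total morphemes: 4

4 morphemes (re- (prefix: again) + write (root) + -er (suffix: one who) + -s (plural))


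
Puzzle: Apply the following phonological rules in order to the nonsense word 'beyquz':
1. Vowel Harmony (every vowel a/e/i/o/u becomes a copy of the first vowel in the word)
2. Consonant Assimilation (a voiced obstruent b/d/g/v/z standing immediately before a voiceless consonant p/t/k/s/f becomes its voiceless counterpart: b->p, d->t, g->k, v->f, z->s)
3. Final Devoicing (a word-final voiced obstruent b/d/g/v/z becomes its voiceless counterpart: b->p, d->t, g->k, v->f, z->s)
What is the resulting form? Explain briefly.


Starting form: 'beyquz'
Rule 1: Vowel Harmony: all vowels become 'e' (matching first vowel). 'beyquz' -> 'beyqez'
Rule 2: Consonant Assimilation: no voiced obstruent (b/d/g/v/z) stands immediately before a voiceless consonant (p/t/k/s/f). No change.
Rule 3: Final Devoicing: word-final voiced obstruent 'z' becomes voiceless 's'. 'beyqez' -> 'beyqes'
Final form: 'beyqes'

beyqes


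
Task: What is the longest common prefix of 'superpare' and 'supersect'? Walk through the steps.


Compare from the start: 5 characters match: 'super'. Mismatch at position 6: 'p' vs 's'.

super


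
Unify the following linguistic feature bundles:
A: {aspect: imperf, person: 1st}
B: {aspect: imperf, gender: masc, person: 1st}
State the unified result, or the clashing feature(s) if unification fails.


Compare features:
aspect: A=imperf vs B=imperf -> unified: imperf
gender: A=_ vs B=masc -> unified: masc
person: A=1st vs B=1st -> unified: 1st
No clashes found.

Unified: {aspect: imperf, gender: masc, person: 1st}


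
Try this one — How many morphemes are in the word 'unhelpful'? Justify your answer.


Decomposition: un- (prefix) + help (root) + -ful (suffix) = 3 morpheme(s)

3 morphemes


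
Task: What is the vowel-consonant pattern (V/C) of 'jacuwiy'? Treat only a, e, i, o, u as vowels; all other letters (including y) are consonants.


Letter mapping: j = C, a = V, c = C, u = V, w = C, i = V, y = C.

CVCVCVC


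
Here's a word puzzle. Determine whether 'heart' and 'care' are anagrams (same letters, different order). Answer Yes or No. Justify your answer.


Sorted letters of 'heart': 'aehrt'
Sorted letters of 'care': 'acer'
They do not match.

No


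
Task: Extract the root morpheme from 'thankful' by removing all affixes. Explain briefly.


Remove suffix '-ful' from 'thankful' to get root 'thank'.

thank


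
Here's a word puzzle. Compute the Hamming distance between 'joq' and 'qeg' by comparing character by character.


Alignment:
Position 1: 'j' vs 'q' = DIFFER
Position 2: 'o' vs 'e' = DIFFER
Position 3: 'q' vs 'g' = DIFFER
Total differences: 3

3


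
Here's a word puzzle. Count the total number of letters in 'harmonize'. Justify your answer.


Spell out 'harmonize' and number each letter: h(1), a(2), r(3), m(4), o(5), n(6), i(7), z(8), e(9). Total: 9 letters.

9


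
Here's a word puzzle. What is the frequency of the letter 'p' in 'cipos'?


Letter 'p' in 'cipos': found at position(s) 3 = 1 occurrence(s).

1


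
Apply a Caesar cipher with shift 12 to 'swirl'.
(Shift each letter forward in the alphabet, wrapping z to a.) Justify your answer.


Shift each letter by 12: s -> e, w -> i, i -> u, r -> d, l -> x. Result: 'eiudx'.

eiudx


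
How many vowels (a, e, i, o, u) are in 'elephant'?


Vowels in 'elephant': e, e, a = 3 vowels.

3


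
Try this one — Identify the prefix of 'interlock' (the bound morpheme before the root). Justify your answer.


The word 'interlock' = 'inter' (prefix) + 'lock' (root). The prefix is 'inter'.

inter


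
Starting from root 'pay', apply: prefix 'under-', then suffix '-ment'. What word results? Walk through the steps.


Step 1: Add prefix 'under-' to 'pay' = 'underpay'
Step 2: Add suffix '-ment' to 'underpay' = 'underpayment'

underpayment


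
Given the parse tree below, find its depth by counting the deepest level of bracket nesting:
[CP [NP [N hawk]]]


Count bracket nesting levels:
'[' at pos 0: depth = 1
'[' at pos 4: depth = 2
'[' at pos 8: depth = 3
Maximum depth reached: 3

3


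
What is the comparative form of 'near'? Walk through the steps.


Apply comparative formation (add -er): 'near' -> 'nearer'.

nearer


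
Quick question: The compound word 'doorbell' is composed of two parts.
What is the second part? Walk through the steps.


Split 'doorbell' into 'door' + 'bell'. The second part is 'bell'.

bell


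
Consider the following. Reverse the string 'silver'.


Reverse 'silver' character by character: 'revlis'.

revlis


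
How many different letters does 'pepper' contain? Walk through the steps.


Unique letters in 'pepper': {e, p, r} = 3 distinct letters.

3


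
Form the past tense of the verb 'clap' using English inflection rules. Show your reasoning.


Apply rule: Double final consonant and add -ed. 'clap' becomes 'clapped'.

clapped


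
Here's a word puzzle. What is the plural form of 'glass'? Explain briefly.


Apply rule: Add -es (sibilant/fricative ending). 'glass' becomes 'glasses'.

glasses


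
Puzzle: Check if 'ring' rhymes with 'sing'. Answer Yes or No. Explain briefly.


Rime (stressed vowel + following sounds) of 'ring': -ing = /ɪŋ/
Rime of 'sing': -ing = /ɪŋ/
/ɪŋ/ and /ɪŋ/ are the same ending sound, so the words rhyme.

Yes


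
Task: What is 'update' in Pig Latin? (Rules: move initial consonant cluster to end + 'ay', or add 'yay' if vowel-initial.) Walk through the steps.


'update' starts with a vowel, so add 'yay': 'updateyay'.

updateyay


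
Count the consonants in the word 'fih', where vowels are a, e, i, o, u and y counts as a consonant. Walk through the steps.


Consonants in 'fih': f, h = 2 consonants.

2


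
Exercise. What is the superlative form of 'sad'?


Apply superlative formation (double final consonant, add -est): 'sad' -> 'saddest'.

saddest


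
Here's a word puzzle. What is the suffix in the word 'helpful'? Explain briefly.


The word 'helpful' = 'help' (root) + '-ful' (suffix). The suffix is '-ful'.

ful


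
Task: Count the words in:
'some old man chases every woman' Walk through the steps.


Split into words: some | old | man | chases | every | woman = 6 words.

6


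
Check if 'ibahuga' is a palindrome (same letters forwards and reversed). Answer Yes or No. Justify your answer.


Forward: 'ibahuga'
Reversed: 'aguhabi'
They differ.

No


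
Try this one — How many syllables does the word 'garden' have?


Break 'garden' into syllables: gar-den -> gar | den = 2 syllables

2 syllables


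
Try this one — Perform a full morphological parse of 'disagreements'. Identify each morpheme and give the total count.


Step 1: Identify prefix: 'dis' (meaning: not/apart)
Step 2: Identify root: 'agree'
Step 3: Identify suffix(es): 'ment, s'
Decomposition: dis- (prefix: not/apart) + agree (root) + -ment (suffix: action/result) + -s (plural)
Total morphemes: 4

4 morphemes (dis- (prefix: not/apart) + agree (root) + -ment (suffix: action/result) + -s (plural))


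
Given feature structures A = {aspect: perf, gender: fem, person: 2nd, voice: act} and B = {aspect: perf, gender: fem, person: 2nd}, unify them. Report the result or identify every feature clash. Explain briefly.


Compare features:
aspect: A=perf vs B=perf -> unified: perf
gender: A=fem vs B=fem -> unified: fem
person: A=2nd vs B=2nd -> unified: 2nd
voice: A=act vs B=_ -> unified: act
No clashes found.

Unified: {aspect: perf, gender: fem, person: 2nd, voice: act}


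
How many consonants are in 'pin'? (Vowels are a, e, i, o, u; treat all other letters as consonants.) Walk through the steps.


Consonants in 'pin': p, n = 2 consonants.

2


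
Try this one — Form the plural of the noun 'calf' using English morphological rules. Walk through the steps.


Apply rule: Change -f to -ves. 'calf' becomes 'calves'.

calves


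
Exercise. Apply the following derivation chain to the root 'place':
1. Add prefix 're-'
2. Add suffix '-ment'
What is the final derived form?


Step 1: Add prefix 're-' to 'place' = 'replace'
Step 2: Add suffix '-ment' to 'replace' = 'replacement'

replacement


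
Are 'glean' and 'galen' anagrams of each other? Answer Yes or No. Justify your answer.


Sorted letters of 'glean': 'aegln'
Sorted letters of 'galen': 'aegln'
They match.

Yes


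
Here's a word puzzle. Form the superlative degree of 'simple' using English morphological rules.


Apply superlative formation (ends in e: add -st): 'simple' -> 'simplest'.

simplest


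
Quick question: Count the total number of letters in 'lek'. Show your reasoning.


Spell out 'lek' and number each letter: l(1), e(2), k(3). Total: 3 letters.

3


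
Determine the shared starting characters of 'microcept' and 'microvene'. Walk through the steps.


Compare from the start: 5 characters match: 'micro'. Mismatch at position 6: 'c' vs 'v'.

micro


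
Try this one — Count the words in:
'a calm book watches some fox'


Split into words: a | calm | book | watches | some | fox = 6 words.

6


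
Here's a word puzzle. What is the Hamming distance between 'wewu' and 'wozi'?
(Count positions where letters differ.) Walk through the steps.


Alignment:
Position 1: 'w' vs 'w' = match
Position 2: 'e' vs 'o' = DIFFER
Position 3: 'w' vs 'z' = DIFFER
Position 4: 'u' vs 'i' = DIFFER
Total differences: 3

3


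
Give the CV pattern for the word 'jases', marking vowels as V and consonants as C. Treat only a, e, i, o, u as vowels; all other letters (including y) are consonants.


Letter mapping: j = C, a = V, s = C, e = V, s = C.

CVCVC


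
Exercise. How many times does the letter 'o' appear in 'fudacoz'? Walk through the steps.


Letter 'o' in 'fudacoz': found at position(s) 6 = 1 occurrence(s).

1


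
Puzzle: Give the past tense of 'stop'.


Apply rule: Double final consonant and add -ed. 'stop' becomes 'stopped'.

stopped


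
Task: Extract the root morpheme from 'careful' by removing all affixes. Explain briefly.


Remove suffix '-ful' from 'careful' to get root 'care'.

care


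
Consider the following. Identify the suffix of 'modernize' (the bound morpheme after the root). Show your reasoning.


The word 'modernize' = 'modern' (root) + '-ize' (suffix). The suffix is '-ize'.

ize


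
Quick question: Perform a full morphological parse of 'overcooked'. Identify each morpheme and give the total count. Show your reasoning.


Step 1: Identify prefix: 'over' (meaning: excessively)
Step 2: Identify root: 'cook'
Step 3: Identify suffix(es): 'ed'
Decomposition: over- (prefix: excessively) + cook (root) + -ed (suffix: past)
Total morphemes: 3

3 morphemes (over- (prefix: excessively) + cook (root) + -ed (suffix: past))


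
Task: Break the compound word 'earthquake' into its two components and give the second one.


Split 'earthquake' into 'earth' + 'quake'. The second part is 'quake'.

quake


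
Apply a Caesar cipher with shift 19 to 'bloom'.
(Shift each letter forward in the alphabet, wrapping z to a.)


Shift each letter by 19: b -> u, l -> e, o -> h, o -> h, m -> f. Result: 'uehhf'.

uehhf


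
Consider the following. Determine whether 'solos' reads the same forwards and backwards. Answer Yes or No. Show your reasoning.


Forward: 'solos'
Reversed: 'solos'
They are identical.

Yes


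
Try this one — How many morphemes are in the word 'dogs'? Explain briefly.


Decomposition: dog (root) + -s (plural) = 2 morpheme(s)

2 morphemes


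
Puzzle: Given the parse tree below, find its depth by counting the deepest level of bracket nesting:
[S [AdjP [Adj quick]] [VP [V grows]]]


Count bracket nesting levels:
'[' at pos 0: depth = 1
'[' at pos 3: depth = 2
'[' at pos 9: depth = 3
'[' at pos 22: depth = 2
'[' at pos 26: depth = 3
Maximum depth reached: 3

3


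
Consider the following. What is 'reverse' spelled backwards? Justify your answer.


Reverse 'reverse' character by character: 'esrever'.

esrever


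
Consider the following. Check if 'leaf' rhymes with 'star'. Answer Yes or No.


Rime (stressed vowel + following sounds) of 'leaf': -eaf = /iːf/
Rime of 'star': -ar = /ɑːr/
/iːf/ and /ɑːr/ are different ending sounds, so the words do not rhyme.

No


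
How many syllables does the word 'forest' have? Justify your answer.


Break 'forest' into syllables: for-est -> for | est = 2 syllables

2 syllables


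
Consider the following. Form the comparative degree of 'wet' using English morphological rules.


Apply comparative formation (double final consonant, add -er): 'wet' -> 'wetter'.

wetter


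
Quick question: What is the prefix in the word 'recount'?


The word 'recount' = 're' (prefix) + 'count' (root). The prefix is 're'.

re


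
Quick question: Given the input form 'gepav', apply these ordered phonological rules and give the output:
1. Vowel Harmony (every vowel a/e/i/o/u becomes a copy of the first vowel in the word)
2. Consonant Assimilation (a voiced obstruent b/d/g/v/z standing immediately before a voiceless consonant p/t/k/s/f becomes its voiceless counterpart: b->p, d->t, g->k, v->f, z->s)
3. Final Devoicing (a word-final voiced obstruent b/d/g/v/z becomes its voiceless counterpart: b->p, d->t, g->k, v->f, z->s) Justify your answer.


Starting form: 'gepav'
Rule 1: Vowel Harmony: all vowels become 'e' (matching first vowel). 'gepav' -> 'gepev'
Rule 2: Consonant Assimilation: no voiced obstruent (b/d/g/v/z) stands immediately before a voiceless consonant (p/t/k/s/f). No change.
Rule 3: Final Devoicing: word-final voiced obstruent 'v' becomes voiceless 'f'. 'gepev' -> 'gepef'
Final form: 'gepef'

gepef


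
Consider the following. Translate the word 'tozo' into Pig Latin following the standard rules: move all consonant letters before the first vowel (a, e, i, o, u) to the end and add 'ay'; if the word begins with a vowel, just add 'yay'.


'tozo': move consonant cluster 't' to end and add 'ay': 'ozotay'.

ozotay


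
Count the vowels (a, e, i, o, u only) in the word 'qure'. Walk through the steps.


Vowels in 'qure': u, e = 2 vowels.

2


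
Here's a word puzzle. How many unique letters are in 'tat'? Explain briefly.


Unique letters in 'tat': {a, t} = 2 distinct letters.

2


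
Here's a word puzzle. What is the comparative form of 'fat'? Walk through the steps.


Apply comparative formation (double final consonant, add -er): 'fat' -> 'fatter'.

fatter


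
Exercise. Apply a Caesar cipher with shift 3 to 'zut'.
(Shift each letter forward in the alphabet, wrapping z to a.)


Shift each letter by 3: z -> c, u -> x, t -> w. Result: 'cxw'.

cxw


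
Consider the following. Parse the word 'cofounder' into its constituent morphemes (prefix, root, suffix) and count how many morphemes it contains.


Step 1: Identify prefix: 'co' (meaning: together)
Step 2: Identify root: 'found'
Step 3: Identify suffix(es): 'er'
Decomposition: co- (prefix: together) + found (root) + -er (suffix: one who)
Total morphemes: 3

3 morphemes (co- (prefix: together) + found (root) + -er (suffix: one who))


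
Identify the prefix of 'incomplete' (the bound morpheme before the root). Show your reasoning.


The word 'incomplete' = 'in' (prefix) + 'complete' (root). The prefix is 'in'.

in


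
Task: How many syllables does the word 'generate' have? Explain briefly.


Break 'generate' into syllables: gen-er-ate -> gen | er | ate = 3 syllables

3 syllables


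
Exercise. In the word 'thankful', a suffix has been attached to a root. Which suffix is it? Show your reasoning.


The word 'thankful' = 'thank' (root) + '-ful' (suffix). The suffix is '-ful'.

ful


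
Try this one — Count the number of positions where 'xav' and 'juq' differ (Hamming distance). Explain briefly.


Alignment:
Position 1: 'x' vs 'j' = DIFFER
Position 2: 'a' vs 'u' = DIFFER
Position 3: 'v' vs 'q' = DIFFER
Total differences: 3

3


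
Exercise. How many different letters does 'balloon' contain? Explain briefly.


Unique letters in 'balloon': {a, b, l, n, o} = 5 distinct letters.

5


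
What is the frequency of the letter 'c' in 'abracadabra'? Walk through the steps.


Letter 'c' in 'abracadabra': found at position(s) 5 = 1 occurrence(s).

1


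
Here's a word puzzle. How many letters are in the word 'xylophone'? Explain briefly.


Spell out 'xylophone' and number each letter: x(1), y(2), l(3), o(4), p(5), h(6), o(7), n(8), e(9). Total: 9 letters.

9


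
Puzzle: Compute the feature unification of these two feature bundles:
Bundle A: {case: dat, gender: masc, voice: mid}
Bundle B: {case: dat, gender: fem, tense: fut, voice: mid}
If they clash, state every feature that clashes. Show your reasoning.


Compare features:
case: A=dat vs B=dat -> unified: dat
gender: A=masc vs B=fem -> CLASH
tense: A=_ vs B=fut -> unified: fut
voice: A=mid vs B=mid -> unified: mid
Clash detected on feature 'gender' (masc vs fem); unification fails.

CLASH on 'gender' (masc vs fem)


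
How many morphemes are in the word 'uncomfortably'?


Decomposition: un- (prefix) + comfort (root) + -able (suffix) + -ly (suffix) = 4 morpheme(s)

4 morphemes


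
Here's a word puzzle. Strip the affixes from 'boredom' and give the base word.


Remove suffix '-dom' from 'boredom' to get root 'bore'.

bore


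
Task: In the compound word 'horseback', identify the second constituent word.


Split 'horseback' into 'horse' + 'back'. The second part is 'back'.

back


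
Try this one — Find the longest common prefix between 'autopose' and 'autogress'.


Compare from the start: 4 characters match: 'auto'. Mismatch at position 5: 'p' vs 'g'.

auto


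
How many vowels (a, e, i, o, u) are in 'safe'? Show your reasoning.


Vowels in 'safe': a, e = 2 vowels.

2


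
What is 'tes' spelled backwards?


Reverse 'tes' character by character: 'set'.

set


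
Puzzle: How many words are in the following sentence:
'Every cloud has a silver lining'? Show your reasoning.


Split into words: Every | cloud | has | a | silver | lining = 6 words.

6


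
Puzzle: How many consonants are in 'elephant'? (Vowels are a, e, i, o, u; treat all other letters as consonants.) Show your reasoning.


Consonants in 'elephant': l, p, h, n, t = 5 consonants.

5


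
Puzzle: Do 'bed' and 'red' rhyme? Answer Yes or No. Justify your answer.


Rime (stressed vowel + following sounds) of 'bed': -ed = /ɛd/
Rime of 'red': -ed = /ɛd/
/ɛd/ and /ɛd/ are the same ending sound, so the words rhyme.

Yes


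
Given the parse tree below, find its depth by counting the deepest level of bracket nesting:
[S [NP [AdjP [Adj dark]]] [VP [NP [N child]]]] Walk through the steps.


Count bracket nesting levels:
'[' at pos 0: depth = 1
'[' at pos 3: depth = 2
'[' at pos 7: depth = 3
'[' at pos 13: depth = 4
'[' at pos 26: depth = 2
'[' at pos 30: depth = 3
'[' at pos 34: depth = 4
Maximum depth reached: 4

4


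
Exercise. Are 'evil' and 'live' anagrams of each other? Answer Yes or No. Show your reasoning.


Sorted letters of 'evil': 'eilv'
Sorted letters of 'live': 'eilv'
They match.

Yes


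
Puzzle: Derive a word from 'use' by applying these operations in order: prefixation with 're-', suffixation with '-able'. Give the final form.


Step 1: Add prefix 're-' to 'use' = 'reuse'
Step 2: Add suffix '-able' to 'reuse' = 'reusable'

reusable


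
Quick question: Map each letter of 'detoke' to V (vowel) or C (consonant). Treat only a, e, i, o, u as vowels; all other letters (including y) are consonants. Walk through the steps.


Letter mapping: d = C, e = V, t = C, o = V, k = C, e = V.

CVCVCV


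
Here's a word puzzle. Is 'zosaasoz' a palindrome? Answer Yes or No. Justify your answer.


Forward: 'zosaasoz'
Reversed: 'zosaasoz'
They are identical.

Yes


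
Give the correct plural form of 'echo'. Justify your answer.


Apply rule: Add -es (consonant + o). 'echo' becomes 'echoes'.

echoes


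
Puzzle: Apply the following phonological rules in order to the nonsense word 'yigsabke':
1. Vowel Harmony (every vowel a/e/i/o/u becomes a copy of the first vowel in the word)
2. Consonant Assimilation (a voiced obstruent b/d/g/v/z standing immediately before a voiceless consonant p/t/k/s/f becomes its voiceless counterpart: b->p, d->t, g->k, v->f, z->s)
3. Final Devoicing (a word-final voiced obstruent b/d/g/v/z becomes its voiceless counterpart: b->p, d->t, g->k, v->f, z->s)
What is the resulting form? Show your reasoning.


Starting form: 'yigsabke'
Rule 1: Vowel Harmony: all vowels become 'i' (matching first vowel). 'yigsabke' -> 'yigsibki'
Rule 2: Consonant Assimilation: voiced obstruent before voiceless consonant becomes voiceless ('gs' -> 'ks', 'bk' -> 'pk'). 'yigsibki' -> 'yiksipki'
Rule 3: Final Devoicing: the word ends in the vowel 'i', not a consonant. No change.
Final form: 'yiksipki'

yiksipki


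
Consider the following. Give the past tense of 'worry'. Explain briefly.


Apply rule: Change -y to -ied. 'worry' becomes 'worried'.

worried


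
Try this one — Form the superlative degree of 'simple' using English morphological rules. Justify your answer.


Apply superlative formation (ends in e: add -st): 'simple' -> 'simplest'.

simplest


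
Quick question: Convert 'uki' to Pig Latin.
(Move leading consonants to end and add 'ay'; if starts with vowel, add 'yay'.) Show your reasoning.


'uki' starts with a vowel, so add 'yay': 'ukiyay'.

ukiyay


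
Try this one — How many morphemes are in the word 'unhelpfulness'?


Decomposition: un- (prefix) + help (root) + -ful (suffix) + -ness (suffix) = 4 morpheme(s)

4 morphemes


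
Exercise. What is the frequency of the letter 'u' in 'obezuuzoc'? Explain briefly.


Letter 'u' in 'obezuuzoc': found at position(s) 5, 6 = 2 occurrence(s).

2


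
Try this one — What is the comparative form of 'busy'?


Apply comparative formation (consonant + y: change y to i, add -er): 'busy' -> 'busier'.

busier


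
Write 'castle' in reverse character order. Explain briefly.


Reverse 'castle' character by character: 'eltsac'.

eltsac


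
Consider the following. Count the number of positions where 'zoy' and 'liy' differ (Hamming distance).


Alignment:
Position 1: 'z' vs 'l' = DIFFER
Position 2: 'o' vs 'i' = DIFFER
Position 3: 'y' vs 'y' = match
Total differences: 2

2


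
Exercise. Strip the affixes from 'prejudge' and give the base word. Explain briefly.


Remove prefix 'pre' from 'prejudge' to get root 'judge'.

judge


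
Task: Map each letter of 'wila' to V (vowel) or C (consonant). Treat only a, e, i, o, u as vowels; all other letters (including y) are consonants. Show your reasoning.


Letter mapping: w = C, i = V, l = C, a = V.

CVCV


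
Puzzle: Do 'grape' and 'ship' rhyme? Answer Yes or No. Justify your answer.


Rime (stressed vowel + following sounds) of 'grape': -ape = /eɪp/
Rime of 'ship': -ip = /ɪp/
/eɪp/ and /ɪp/ are different ending sounds, so the words do not rhyme.

No


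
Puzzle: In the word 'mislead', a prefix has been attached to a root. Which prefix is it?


The word 'mislead' = 'mis' (prefix) + 'lead' (root). The prefix is 'mis'.

mis


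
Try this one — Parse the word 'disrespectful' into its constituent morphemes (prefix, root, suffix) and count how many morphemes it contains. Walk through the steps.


Step 1: Identify prefix: 'dis' (meaning: not/apart)
Step 2: Identify root: 'respect'
Step 3: Identify suffix(es): 'ful'
Decomposition: dis- (prefix: not/apart) + respect (root) + -ful (suffix: full of)
Total morphemes: 3

3 morphemes (dis- (prefix: not/apart) + respect (root) + -ful (suffix: full of))


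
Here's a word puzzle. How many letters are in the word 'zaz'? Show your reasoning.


Spell out 'zaz' and number each letter: z(1), a(2), z(3). Total: 3 letters.

3


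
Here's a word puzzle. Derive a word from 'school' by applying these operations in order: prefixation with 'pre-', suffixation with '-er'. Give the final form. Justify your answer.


Step 1: Add prefix 'pre-' to 'school' = 'preschool'
Step 2: Add suffix '-er' to 'preschool' = 'preschooler'

preschooler


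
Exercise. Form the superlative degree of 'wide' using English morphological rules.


Apply superlative formation (ends in e: add -st): 'wide' -> 'widest'.

widest


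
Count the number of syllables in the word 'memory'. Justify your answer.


Break 'memory' into syllables: mem-o-ry -> mem | o | ry = 3 syllables

3 syllables


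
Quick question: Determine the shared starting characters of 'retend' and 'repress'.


Compare from the start: 2 characters match: 're'. Mismatch at position 3: 't' vs 'p'.

re


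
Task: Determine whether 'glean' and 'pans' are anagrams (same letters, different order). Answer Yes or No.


Sorted letters of 'glean': 'aegln'
Sorted letters of 'pans': 'anps'
They do not match.

No


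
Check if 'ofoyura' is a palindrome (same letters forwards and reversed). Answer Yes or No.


Forward: 'ofoyura'
Reversed: 'aruyofo'
They differ.

No


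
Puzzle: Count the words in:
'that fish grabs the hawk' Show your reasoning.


Split into words: that | fish | grabs | the | hawk = 5 words.

5


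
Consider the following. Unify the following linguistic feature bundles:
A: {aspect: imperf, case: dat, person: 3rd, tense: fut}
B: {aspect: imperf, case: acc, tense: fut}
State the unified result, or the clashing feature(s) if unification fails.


Compare features:
aspect: A=imperf vs B=imperf -> unified: imperf
case: A=dat vs B=acc -> CLASH
person: A=3rd vs B=_ -> unified: 3rd
tense: A=fut vs B=fut -> unified: fut
Clash detected on feature 'case' (dat vs acc); unification fails.

CLASH on 'case' (dat vs acc)


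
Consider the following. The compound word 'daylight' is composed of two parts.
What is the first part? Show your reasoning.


Split 'daylight' into 'day' + 'light'. The first part is 'day'.

day


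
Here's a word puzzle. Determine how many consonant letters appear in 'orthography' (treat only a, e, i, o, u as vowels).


Consonants in 'orthography': r, t, h, g, r, p, h, y = 8 consonants.

8


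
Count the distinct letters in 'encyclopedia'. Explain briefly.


Unique letters in 'encyclopedia': {a, c, d, e, i, l, n, o, p, y} = 10 distinct letters.

10


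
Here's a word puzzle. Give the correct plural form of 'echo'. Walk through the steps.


Apply rule: Add -es (consonant + o). 'echo' becomes 'echoes'.

echoes


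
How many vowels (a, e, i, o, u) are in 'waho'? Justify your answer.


Vowels in 'waho': a, o = 2 vowels.

2


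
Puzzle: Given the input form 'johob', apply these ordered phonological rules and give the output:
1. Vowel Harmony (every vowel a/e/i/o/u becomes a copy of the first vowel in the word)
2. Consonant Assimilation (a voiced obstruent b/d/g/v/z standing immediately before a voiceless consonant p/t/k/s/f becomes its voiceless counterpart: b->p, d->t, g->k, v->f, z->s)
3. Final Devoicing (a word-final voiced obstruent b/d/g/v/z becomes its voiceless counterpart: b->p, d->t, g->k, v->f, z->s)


Starting form: 'johob'
Rule 1: Vowel Harmony: all vowels already match. No change.
Rule 2: Consonant Assimilation: no voiced obstruent (b/d/g/v/z) stands immediately before a voiceless consonant (p/t/k/s/f). No change.
Rule 3: Final Devoicing: word-final voiced obstruent 'b' becomes voiceless 'p'. 'johob' -> 'johop'
Final form: 'johop'

johop


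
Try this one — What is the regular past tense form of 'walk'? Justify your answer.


Apply rule: Add -ed. 'walk' becomes 'walked'.

walked


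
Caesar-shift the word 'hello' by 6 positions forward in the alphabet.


Shift each letter by 6: h -> n, e -> k, l -> r, l -> r, o -> u. Result: 'nkrru'.

nkrru


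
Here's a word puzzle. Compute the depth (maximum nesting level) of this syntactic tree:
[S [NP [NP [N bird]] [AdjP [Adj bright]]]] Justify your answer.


Count bracket nesting levels:
'[' at pos 0: depth = 1
'[' at pos 3: depth = 2
'[' at pos 7: depth = 3
'[' at pos 11: depth = 4
'[' at pos 21: depth = 3
'[' at pos 27: depth = 4
Maximum depth reached: 4

4


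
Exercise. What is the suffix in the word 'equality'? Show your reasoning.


The word 'equality' = 'equal' (root) + '-ity' (suffix). The suffix is '-ity'.

ity


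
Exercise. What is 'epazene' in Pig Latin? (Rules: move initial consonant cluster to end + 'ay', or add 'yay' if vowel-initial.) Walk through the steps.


'epazene' starts with a vowel, so add 'yay': 'epazeneyay'.

epazeneyay


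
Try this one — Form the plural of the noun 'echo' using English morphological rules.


Apply rule: Add -es (consonant + o). 'echo' becomes 'echoes'.

echoes


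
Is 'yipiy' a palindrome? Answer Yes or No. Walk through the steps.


Forward: 'yipiy'
Reversed: 'yipiy'
They are identical.

Yes


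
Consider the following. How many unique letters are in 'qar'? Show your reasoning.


Unique letters in 'qar': {a, q, r} = 3 distinct letters.

3


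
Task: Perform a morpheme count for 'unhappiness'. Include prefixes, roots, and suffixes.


Decomposition: un- (prefix) + happy (root) + -ness (suffix) = 3 morpheme(s)

3 morphemes


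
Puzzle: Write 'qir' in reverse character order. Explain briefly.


Reverse 'qir' character by character: 'riq'.

riq


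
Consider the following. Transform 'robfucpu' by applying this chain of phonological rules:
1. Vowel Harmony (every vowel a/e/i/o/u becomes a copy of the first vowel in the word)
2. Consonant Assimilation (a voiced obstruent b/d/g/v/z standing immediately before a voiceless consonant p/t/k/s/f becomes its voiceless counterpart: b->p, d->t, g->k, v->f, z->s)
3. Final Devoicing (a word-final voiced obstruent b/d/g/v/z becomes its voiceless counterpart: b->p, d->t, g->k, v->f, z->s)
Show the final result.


Starting form: 'robfucpu'
Rule 1: Vowel Harmony: all vowels become 'o' (matching first vowel). 'robfucpu' -> 'robfocpo'
Rule 2: Consonant Assimilation: voiced obstruent before voiceless consonant becomes voiceless ('bf' -> 'pf'). 'robfocpo' -> 'ropfocpo'
Rule 3: Final Devoicing: the word ends in the vowel 'o', not a consonant. No change.
Final form: 'ropfocpo'

ropfocpo


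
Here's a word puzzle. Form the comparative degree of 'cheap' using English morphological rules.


Apply comparative formation (add -er): 'cheap' -> 'cheaper'.

cheaper


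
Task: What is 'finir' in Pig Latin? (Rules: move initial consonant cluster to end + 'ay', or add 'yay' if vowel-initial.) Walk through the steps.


'finir': move consonant cluster 'f' to end and add 'ay': 'inirfay'.

inirfay


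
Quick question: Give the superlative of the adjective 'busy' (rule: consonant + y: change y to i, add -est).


Apply superlative formation (consonant + y: change y to i, add -est): 'busy' -> 'busiest'.

busiest


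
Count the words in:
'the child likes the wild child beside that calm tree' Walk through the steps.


Split into words: the | child | likes | the | wild | child | beside | that | calm | tree = 10 words.

10


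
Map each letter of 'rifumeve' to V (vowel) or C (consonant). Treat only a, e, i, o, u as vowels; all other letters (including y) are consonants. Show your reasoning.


Letter mapping: r = C, i = V, f = C, u = V, m = C, e = V, v = C, e = V.

CVCVCVCV


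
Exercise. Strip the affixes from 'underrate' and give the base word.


Remove prefix 'under' from 'underrate' to get root 'rate'.

rate


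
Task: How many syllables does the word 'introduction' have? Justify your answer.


Break 'introduction' into syllables: in-tro-duc-tion -> in | tro | duc | tion = 4 syllables

4 syllables


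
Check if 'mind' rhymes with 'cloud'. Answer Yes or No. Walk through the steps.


Rime (stressed vowel + following sounds) of 'mind': -ind = /aɪnd/
Rime of 'cloud': -oud = /aʊd/
/aɪnd/ and /aʊd/ are different ending sounds, so the words do not rhyme.

No


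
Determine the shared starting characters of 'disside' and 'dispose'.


Compare from the start: 3 characters match: 'dis'. Mismatch at position 4: 's' vs 'p'.

dis


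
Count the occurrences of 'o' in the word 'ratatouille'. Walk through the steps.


Letter 'o' in 'ratatouille': found at position(s) 6 = 1 occurrence(s).

1


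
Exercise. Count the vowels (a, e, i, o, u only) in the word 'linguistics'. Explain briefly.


Vowels in 'linguistics': i, u, i, i = 4 vowels.

4


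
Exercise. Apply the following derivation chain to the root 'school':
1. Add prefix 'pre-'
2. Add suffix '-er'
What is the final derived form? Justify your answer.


Step 1: Add prefix 'pre-' to 'school' = 'preschool'
Step 2: Add suffix '-er' to 'preschool' = 'preschooler'

preschooler


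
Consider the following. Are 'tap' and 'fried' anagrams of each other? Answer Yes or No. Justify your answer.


Sorted letters of 'tap': 'apt'
Sorted letters of 'fried': 'defir'
They do not match.

No


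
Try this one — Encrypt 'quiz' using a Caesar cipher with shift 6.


Shift each letter by 6: q -> w, u -> a, i -> o, z -> f. Result: 'waof'.

waof


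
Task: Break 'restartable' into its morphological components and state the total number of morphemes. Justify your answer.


Step 1: Identify prefix: 're' (meaning: again)
Step 2: Identify root: 'start'
Step 3: Identify suffix(es): 'able'
Decomposition: re- (prefix: again) + start (root) + -able (suffix: capable of)
Total morphemes: 3

3 morphemes (re- (prefix: again) + start (root) + -able (suffix: capable of))


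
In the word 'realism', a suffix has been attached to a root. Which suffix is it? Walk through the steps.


The word 'realism' = 'real' (root) + '-ism' (suffix). The suffix is '-ism'.

ism


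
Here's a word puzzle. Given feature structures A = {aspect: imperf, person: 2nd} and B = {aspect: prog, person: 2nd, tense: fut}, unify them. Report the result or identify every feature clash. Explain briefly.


Compare features:
aspect: A=imperf vs B=prog -> CLASH
person: A=2nd vs B=2nd -> unified: 2nd
tense: A=_ vs B=fut -> unified: fut
Clash detected on feature 'aspect' (imperf vs prog); unification fails.

CLASH on 'aspect' (imperf vs prog)


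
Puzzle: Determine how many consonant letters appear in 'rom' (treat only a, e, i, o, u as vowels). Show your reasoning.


Consonants in 'rom': r, m = 2 consonants.

2


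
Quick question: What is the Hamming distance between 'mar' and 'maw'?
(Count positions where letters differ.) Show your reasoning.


Alignment:
Position 1: 'm' vs 'm' = match
Position 2: 'a' vs 'a' = match
Position 3: 'r' vs 'w' = DIFFER
Total differences: 1

1


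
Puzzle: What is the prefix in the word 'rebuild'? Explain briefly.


The word 'rebuild' = 're' (prefix) + 'build' (root). The prefix is 're'.

re


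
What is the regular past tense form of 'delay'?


Apply rule: Add -ed. 'delay' becomes 'delayed'.

delayed


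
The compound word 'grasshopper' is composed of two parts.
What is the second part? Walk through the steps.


Split 'grasshopper' into 'grass' + 'hopper'. The second part is 'hopper'.

hopper


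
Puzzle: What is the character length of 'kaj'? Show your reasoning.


Spell out 'kaj' and number each letter: k(1), a(2), j(3). Total: 3 letters.

3


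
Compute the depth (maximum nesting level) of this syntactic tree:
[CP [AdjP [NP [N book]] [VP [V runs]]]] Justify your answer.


Count bracket nesting levels:
'[' at pos 0: depth = 1
'[' at pos 4: depth = 2
'[' at pos 10: depth = 3
'[' at pos 14: depth = 4
'[' at pos 24: depth = 3
'[' at pos 28: depth = 4
Maximum depth reached: 4

4


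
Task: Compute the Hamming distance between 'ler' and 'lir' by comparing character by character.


Alignment:
Position 1: 'l' vs 'l' = match
Position 2: 'e' vs 'i' = DIFFER
Position 3: 'r' vs 'r' = match
Total differences: 1

1


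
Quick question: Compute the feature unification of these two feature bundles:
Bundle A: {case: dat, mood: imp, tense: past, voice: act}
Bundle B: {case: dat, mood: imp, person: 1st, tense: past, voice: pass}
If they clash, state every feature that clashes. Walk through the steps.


Compare features:
case: A=dat vs B=dat -> unified: dat
mood: A=imp vs B=imp -> unified: imp
person: A=_ vs B=1st -> unified: 1st
tense: A=past vs B=past -> unified: past
voice: A=act vs B=pass -> CLASH
Clash detected on feature 'voice' (act vs pass); unification fails.

CLASH on 'voice' (act vs pass)
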